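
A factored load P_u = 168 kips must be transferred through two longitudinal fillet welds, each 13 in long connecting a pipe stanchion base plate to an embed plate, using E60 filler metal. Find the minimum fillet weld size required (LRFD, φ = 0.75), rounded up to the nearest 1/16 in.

w = 3/8 in

E60XX → F_EXX = 60 ksi.
Total weld length L = 26 in.
Required throat t_e = P_u / (φ × 0.6 F_EXX × L) = 168 / (0.75 × 0.6 × 60 × 26) = 0.2393 in.
Required leg w = t_e / 0.707 = 0.3385 in → use 3/8 in.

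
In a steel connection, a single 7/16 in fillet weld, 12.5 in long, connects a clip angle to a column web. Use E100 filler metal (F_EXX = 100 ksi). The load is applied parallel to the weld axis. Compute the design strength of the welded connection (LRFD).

Effective throat t_e = 0.707 × 0.4375 = 0.3093 in.
Total length L = 12.5 in; A_we = 0.3093 × 12.5 = 3.866 in².
F_nw = 0.6 F_EXX = 0.6 × 100 = 60 ksi.
φR_n = 0.75 × 60 × 3.866 = 174 kip.

φR_n ≈ 174 kip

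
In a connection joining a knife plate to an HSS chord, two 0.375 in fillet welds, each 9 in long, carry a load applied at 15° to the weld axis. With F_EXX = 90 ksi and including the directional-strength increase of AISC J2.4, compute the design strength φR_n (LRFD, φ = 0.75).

φR_n ≈ 206 kips

t_e = 0.707 × 0.375 = 0.2651 in; A_we = 0.2651 × 18 = 4.772 in².
Directional factor: 1.0 + 0.5 sin^1.5(15°) = 1.066.
F_nw = 0.6 × 90 × 1.066 = 57.56 ksi.
φR_n = 0.75 × 57.56 × 4.772 = 206 kips.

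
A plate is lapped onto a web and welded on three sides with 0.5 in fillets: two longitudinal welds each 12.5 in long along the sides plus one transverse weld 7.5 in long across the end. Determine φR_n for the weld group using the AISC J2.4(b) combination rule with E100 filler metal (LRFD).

φR_n ≈ 517 kip

E100XX → F_EXX = 100 ksi.
t_e = 0.707 × 0.5 = 0.3535 in.
R_nwl = 0.6 × 100 × 0.3535 × 25 = 530.2 kip (longitudinal, 2 welds).
R_nwt = 0.6 × 100 × 0.3535 × 7.5 = 159.1 kip (transverse, base value).
(i) R_nwl + R_nwt = 689.3 kip; (ii) 0.85 R_nwl + 1.5 R_nwt = 689.3 kip.
R_n = max = 689.3 kip [governs: (ii)]; φR_n = 517 kip.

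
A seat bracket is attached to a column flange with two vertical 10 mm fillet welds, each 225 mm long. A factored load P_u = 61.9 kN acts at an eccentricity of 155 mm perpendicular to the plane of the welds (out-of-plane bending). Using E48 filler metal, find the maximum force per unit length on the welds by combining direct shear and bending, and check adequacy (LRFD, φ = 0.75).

E48XX → F_EXX = 480 MPa.
L_w = 2 × 225 = 450 mm; section modulus (unit throat) S = 2 × L²/6 = 16880 mm².
Direct shear f_v = P/L_w = 61.9×10³/450 = 137.6 N/mm.
Moment M = P × e = 61.9×10³ × 155 = 9594500 N·mm; bending f_b = M/S = 568.6 N/mm.
f_max = √(f_v² + f_b²) = √(137.6² + 568.6²) = 585 N/mm.
φr_n = 0.75 × 0.6 × 480 × (0.707 × 10) = 1527 N/mm → adequate.

f_max ≈ 585 N/mm; adequate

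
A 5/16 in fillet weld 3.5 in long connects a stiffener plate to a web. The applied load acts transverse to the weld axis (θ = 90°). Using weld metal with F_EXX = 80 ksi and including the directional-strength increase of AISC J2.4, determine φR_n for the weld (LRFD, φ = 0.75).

φR_n ≈ 41.8 kip

t_e = 0.707 × 0.3125 = 0.2209 in; A_we = 0.2209 × 3.5 = 0.7733 in².
Directional factor: 1.0 + 0.5 sin^1.5(90°) = 1.5.
F_nw = 0.6 × 80 × 1.5 = 72 ksi.
φR_n = 0.75 × 72 × 0.7733 = 41.76 kip.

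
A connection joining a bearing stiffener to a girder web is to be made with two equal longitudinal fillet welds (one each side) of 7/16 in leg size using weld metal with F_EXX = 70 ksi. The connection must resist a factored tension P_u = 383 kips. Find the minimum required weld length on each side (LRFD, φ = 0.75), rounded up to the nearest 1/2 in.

L = 20 in on each side

Throat t_e = 0.707 × 0.4375 = 0.3093 in.
φr_n = 0.75 × 0.6 × 70 × 0.3093 = 9.743 kips/in.
L_req = P_u / φr_n = 383 / 9.743 = 39.31 in total.
Per side: 39.31 / 2 = 19.65 in.
Round up → use L = 20 in on each side.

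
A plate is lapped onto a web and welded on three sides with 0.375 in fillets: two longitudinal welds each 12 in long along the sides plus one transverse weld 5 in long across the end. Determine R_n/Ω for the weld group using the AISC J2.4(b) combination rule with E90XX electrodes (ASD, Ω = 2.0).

R_n/Ω ≈ 208 kips

E90XX → F_EXX = 90 ksi.
t_e = 0.707 × 0.375 = 0.2651 in.
R_nwl = 0.6 × 90 × 0.2651 × 24 = 343.6 kips (longitudinal, 2 welds).
R_nwt = 0.6 × 90 × 0.2651 × 5 = 71.58 kips (transverse, base value).
(i) R_nwl + R_nwt = 415.2 kips; (ii) 0.85 R_nwl + 1.5 R_nwt = 399.4 kips.
R_n = max = 415.2 kips [governs: (i)]; R_n/Ω = 207.6 kips.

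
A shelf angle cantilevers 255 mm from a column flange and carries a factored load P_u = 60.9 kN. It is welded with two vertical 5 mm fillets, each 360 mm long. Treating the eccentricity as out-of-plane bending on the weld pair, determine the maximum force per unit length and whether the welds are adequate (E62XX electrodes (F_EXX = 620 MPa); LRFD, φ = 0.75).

f_max ≈ 369 N/mm; adequate

L_w = 2 × 360 = 720 mm; section modulus (unit throat) S = 2 × L²/6 = 43200 mm².
Direct shear f_v = P/L_w = 60.9×10³/720 = 84.58 N/mm.
Moment M = P × e = 60.9×10³ × 255 = 15530000 N·mm; bending f_b = M/S = 359.5 N/mm.
f_max = √(f_v² + f_b²) = √(84.58² + 359.5²) = 369.3 N/mm.
φr_n = 0.75 × 0.6 × 620 × (0.707 × 5) = 986.3 N/mm → adequate.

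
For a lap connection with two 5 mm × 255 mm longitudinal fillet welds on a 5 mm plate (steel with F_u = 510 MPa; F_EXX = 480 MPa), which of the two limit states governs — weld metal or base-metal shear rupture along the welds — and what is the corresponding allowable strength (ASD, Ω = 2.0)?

t_e = 0.707 × 5 = 3.535 mm; L = 510 mm.
Weld metal: R_n/Ω = (1/2.0) × 0.6 × 480 × 3.535 × 510 × 10⁻³ = 259.6 kN.
Base metal (shear rupture): R_n/Ω = (1/2.0) × 0.6 × 510 × 5 × 510 × 10⁻³ = 390.2 kN.
Governing: weld metal.

R_n/Ω ≈ 260 kN (weld metal governs)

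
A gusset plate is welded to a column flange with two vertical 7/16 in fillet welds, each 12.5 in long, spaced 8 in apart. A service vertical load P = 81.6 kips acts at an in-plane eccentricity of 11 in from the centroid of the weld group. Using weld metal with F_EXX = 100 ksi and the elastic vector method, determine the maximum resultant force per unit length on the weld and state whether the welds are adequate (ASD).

f_max ≈ 11.3 kip/in; NOT adequate

Total weld length L_w = 25 in. Treat welds as unit-width lines.
Polar moment about centroid: J = 2[d³/12 + d(b/2)²] = 2[12.5³/12 + 12.5×4²] = 725.5 in³.
Direct shear f_v = P/L_w = 81.6 / 25 = 3.264 kip/in (vertical).
Torsion M = P·e = 81.6 × 11 = 897.6 kip·in.
Critical point at (x, y) = (4, 6.25) from centroid. f_tx = M·y/J = 7.732 kip/in; f_ty = M·x/J = 4.949 kip/in.
Resultant f_max = √[f_tx² + (f_v + f_ty)²] = √[7.732² + (3.264 + 4.949)²] = 11.28 kip/in.
Capacity per unit length: r_n/Ω = (1/2.0) × 0.6 × 100 × (0.707 × 0.4375) = 9.279 kip/in.
11.28 > 9.279 → NOT adequate.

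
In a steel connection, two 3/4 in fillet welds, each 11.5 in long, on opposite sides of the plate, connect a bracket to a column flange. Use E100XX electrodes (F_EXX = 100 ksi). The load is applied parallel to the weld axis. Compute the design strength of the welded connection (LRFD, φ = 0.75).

φR_n ≈ 549 kip

Effective throat t_e = 0.707 × 0.75 = 0.5302 in.
Total length L = 23 in; A_we = 0.5302 × 23 = 12.2 in².
F_nw = 0.6 F_EXX = 0.6 × 100 = 60 ksi.
φR_n = 0.75 × 60 × 12.2 = 548.8 kip.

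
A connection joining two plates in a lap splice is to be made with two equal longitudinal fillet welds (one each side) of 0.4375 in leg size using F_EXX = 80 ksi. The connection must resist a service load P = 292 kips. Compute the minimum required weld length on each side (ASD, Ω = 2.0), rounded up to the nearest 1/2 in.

Throat t_e = 0.707 × 0.4375 = 0.3093 in.
r_n/Ω = (0.6 × 80 × 0.3093) / 2.0 = 7.423 kip/in.
L_req = P / (r_n/Ω) = 292 / 7.423 = 39.33 in total.
Per side: 39.33 / 2 = 19.67 in.
Round up → use L = 20 in on each side.

L = 20 in on each side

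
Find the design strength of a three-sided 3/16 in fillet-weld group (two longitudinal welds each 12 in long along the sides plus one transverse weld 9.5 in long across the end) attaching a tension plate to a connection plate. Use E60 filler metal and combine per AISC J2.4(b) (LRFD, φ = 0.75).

E60XX → F_EXX = 60 ksi.
t_e = 0.707 × 0.1875 = 0.1326 in.
R_nwl = 0.6 × 60 × 0.1326 × 24 = 114.5 kip (longitudinal, 2 welds).
R_nwt = 0.6 × 60 × 0.1326 × 9.5 = 45.34 kip (transverse, base value).
(i) R_nwl + R_nwt = 159.9 kip; (ii) 0.85 R_nwl + 1.5 R_nwt = 165.4 kip.
R_n = max = 165.4 kip [governs: (ii)]; φR_n = 124 kip.

φR_n ≈ 124 kip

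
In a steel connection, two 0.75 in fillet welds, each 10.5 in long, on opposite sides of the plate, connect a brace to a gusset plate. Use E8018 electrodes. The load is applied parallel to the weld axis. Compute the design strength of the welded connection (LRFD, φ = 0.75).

E80XX → F_EXX = 80 ksi.
Effective throat t_e = 0.707 × 0.75 = 0.5302 in.
Total length L = 21 in; A_we = 0.5302 × 21 = 11.14 in².
F_nw = 0.6 F_EXX = 0.6 × 80 = 48 ksi.
φR_n = 0.75 × 48 × 11.14 = 400.9 kip.

φR_n ≈ 401 kip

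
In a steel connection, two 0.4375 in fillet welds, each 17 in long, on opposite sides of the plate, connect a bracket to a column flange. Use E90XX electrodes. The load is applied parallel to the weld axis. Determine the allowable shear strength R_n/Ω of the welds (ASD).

E90XX → F_EXX = 90 ksi.
Effective throat t_e = 0.707 × 0.4375 = 0.3093 in.
Total length L = 34 in; A_we = 0.3093 × 34 = 10.52 in².
F_nw = 0.6 F_EXX = 0.6 × 90 = 54 ksi.
R_n = 54 × 10.52 = 567.9 kips; R_n/Ω = 567.9/2.0 = 283.9 kips.

R_n/Ω ≈ 284 kips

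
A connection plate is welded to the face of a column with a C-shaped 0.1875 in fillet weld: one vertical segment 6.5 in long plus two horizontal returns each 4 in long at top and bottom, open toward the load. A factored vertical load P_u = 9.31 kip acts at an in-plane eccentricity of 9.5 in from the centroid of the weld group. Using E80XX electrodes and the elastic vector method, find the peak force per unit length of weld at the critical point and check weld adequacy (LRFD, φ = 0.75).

E80XX → F_EXX = 80 ksi.
Total weld length L_w = 14.5 in. Treat welds as unit-width lines.
Centroid: x̄ = 2×4×2 / 14.5 = 1.103 in from the vertical weld.
Polar moment about centroid: J = I_x + I_y = [6.5³/12 + 2×4×3.25²] + [6.5×1.103² + 2(4³/12 + 4×0.8966²)] = 132.4 in³.
Direct shear f_v = P/L_w = 9.31 / 14.5 = 0.6421 kip/in (vertical).
Torsion M = P·e = 9.31 × 9.5 = 88.445 kip·in.
Critical point at (x, y) = (2.897, 3.25) from centroid. f_tx = M·y/J = 2.171 kip/in; f_ty = M·x/J = 1.935 kip/in.
Resultant f_max = √[f_tx² + (f_v + f_ty)²] = √[2.171² + (0.6421 + 1.935)²] = 3.37 kip/in.
Capacity per unit length: φr_n = 0.75 × 0.6 × 80 × (0.707 × 0.1875) = 4.772 kip/in.
3.37 ≤ 4.772 → adequate.

f_max ≈ 3.37 kip/in; adequate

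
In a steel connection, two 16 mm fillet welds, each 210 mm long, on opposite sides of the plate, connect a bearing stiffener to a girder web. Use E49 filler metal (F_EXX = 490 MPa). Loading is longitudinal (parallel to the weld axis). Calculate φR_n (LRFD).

φR_n ≈ 1050 kN

Effective throat t_e = 0.707 × 16 = 11.31 mm.
Total length L = 420 mm; A_we = 11.31 × 420 = 4751 mm².
F_nw = 0.6 F_EXX = 0.6 × 490 = 294 MPa.
φR_n = 0.75 × 294 × 4751 × 10⁻³ = 1048 kN.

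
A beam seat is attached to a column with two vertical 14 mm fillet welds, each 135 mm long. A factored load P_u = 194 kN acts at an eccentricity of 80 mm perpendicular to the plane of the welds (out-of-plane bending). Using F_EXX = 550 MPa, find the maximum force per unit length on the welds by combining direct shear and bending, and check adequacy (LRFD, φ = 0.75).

f_max ≈ 2650 N/mm; NOT adequate

L_w = 2 × 135 = 270 mm; section modulus (unit throat) S = 2 × L²/6 = 6075 mm².
Direct shear f_v = P/L_w = 194×10³/270 = 718.5 N/mm.
Moment M = P × e = 194×10³ × 80 = 15520000 N·mm; bending f_b = M/S = 2555 N/mm.
f_max = √(f_v² + f_b²) = √(718.5² + 2555²) = 2654 N/mm.
φr_n = 0.75 × 0.6 × 550 × (0.707 × 14) = 2450 N/mm → NOT adequate.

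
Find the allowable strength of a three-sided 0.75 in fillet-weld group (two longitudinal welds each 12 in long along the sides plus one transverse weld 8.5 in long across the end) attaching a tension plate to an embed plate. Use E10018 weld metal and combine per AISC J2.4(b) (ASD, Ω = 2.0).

R_n/Ω ≈ 527 kips

E100XX → F_EXX = 100 ksi.
t_e = 0.707 × 0.75 = 0.5302 in.
R_nwl = 0.6 × 100 × 0.5302 × 24 = 763.6 kips (longitudinal, 2 welds).
R_nwt = 0.6 × 100 × 0.5302 × 8.5 = 270.4 kips (transverse, base value).
(i) R_nwl + R_nwt = 1034 kips; (ii) 0.85 R_nwl + 1.5 R_nwt = 1055 kips.
R_n = max = 1055 kips [governs: (ii)]; R_n/Ω = 527.3 kips.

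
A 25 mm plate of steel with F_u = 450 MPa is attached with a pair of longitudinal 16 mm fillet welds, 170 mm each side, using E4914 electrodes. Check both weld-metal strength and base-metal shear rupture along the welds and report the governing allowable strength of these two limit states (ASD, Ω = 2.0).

E49XX → F_EXX = 490 MPa.
t_e = 0.707 × 16 = 11.31 mm; L = 340 mm.
Weld metal: R_n/Ω = (1/2.0) × 0.6 × 490 × 11.31 × 340 × 10⁻³ = 565.4 kN.
Base metal (shear rupture): R_n/Ω = (1/2.0) × 0.6 × 450 × 25 × 340 × 10⁻³ = 1148 kN.
Governing: weld metal.

R_n/Ω ≈ 565 kN (weld metal governs)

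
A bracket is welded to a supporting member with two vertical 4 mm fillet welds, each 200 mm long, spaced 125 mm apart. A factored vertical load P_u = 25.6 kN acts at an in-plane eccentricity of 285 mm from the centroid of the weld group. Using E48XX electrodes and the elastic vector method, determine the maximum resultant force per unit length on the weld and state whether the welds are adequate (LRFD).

E48XX → F_EXX = 480 MPa.
Total weld length L_w = 400 mm. Treat welds as unit-width lines.
Polar moment about centroid: J = 2[d³/12 + d(b/2)²] = 2[200³/12 + 200×62.5²] = 2896000 mm³.
Direct shear f_v = P/L_w = 25.6×10³ / 400 = 64 N/mm (vertical).
Torsion M = P·e = 25.6×10³ × 285 = 7296000 N·mm.
Critical point at (x, y) = (62.5, 100) from centroid. f_tx = M·y/J = 251.9 N/mm; f_ty = M·x/J = 157.5 N/mm.
Resultant f_max = √[f_tx² + (f_v + f_ty)²] = √[251.9² + (64 + 157.5)²] = 335.4 N/mm.
Capacity per unit length: φr_n = 0.75 × 0.6 × 480 × (0.707 × 4) = 610.8 N/mm.
335.4 ≤ 610.8 → adequate.

f_max ≈ 335 N/mm; adequate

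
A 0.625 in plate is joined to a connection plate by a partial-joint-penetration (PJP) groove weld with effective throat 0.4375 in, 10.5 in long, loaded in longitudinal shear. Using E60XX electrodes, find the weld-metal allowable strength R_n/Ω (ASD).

E60XX → F_EXX = 60 ksi.
Effective throat (given) t_e = 0.4375 in.
A_we = 0.4375 × 10.5 = 4.594 in².
F_nw = 0.6 F_EXX = 36 ksi.
R_n/Ω = (36 × 4.594) / 2.0 = 82.69 kips.

R_n/Ω ≈ 82.7 kips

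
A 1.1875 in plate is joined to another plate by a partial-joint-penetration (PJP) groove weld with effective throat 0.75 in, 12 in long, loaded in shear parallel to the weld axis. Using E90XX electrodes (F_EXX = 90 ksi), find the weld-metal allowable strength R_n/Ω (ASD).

R_n/Ω ≈ 243 kip

Effective throat (given) t_e = 0.75 in.
A_we = 0.75 × 12 = 9 in².
F_nw = 0.6 F_EXX = 54 ksi.
R_n/Ω = (54 × 9) / 2.0 = 243 kip.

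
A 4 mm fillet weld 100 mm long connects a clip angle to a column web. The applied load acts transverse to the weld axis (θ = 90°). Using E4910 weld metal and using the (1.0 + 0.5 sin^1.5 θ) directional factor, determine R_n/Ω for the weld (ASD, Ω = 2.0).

R_n/Ω ≈ 62.4 kN

E49XX → F_EXX = 490 MPa.
t_e = 0.707 × 4 = 2.828 mm; A_we = 2.828 × 100 = 282.8 mm².
Directional factor: 1.0 + 0.5 sin^1.5(90°) = 1.5.
F_nw = 0.6 × 490 × 1.5 = 441 MPa.
R_n/Ω = (441 × 282.8) / 2.0 × 10⁻³ = 62.36 kN.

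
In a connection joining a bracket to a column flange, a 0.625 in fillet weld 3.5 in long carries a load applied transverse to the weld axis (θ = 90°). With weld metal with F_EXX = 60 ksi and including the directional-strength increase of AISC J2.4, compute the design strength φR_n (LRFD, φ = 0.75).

t_e = 0.707 × 0.625 = 0.4419 in; A_we = 0.4419 × 3.5 = 1.547 in².
Directional factor: 1.0 + 0.5 sin^1.5(90°) = 1.5.
F_nw = 0.6 × 60 × 1.5 = 54 ksi.
φR_n = 0.75 × 54 × 1.547 = 62.64 kips.

φR_n ≈ 62.6 kips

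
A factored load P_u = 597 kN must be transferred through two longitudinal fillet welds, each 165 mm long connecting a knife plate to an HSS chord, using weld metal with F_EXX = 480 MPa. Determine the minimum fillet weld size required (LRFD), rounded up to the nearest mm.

Total weld length L = 330 mm.
Required throat t_e = P_u / (φ × 0.6 F_EXX × L) = 597 / (0.75 × 0.6 × 480 × 330 × 10⁻³) = 8.375 mm.
Required leg w = t_e / 0.707 = 11.85 mm → use 12 mm.

w = 12 mm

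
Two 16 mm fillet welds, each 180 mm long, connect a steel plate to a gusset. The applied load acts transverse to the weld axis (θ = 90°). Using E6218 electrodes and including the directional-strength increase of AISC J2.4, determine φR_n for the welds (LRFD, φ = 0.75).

E62XX → F_EXX = 620 MPa.
t_e = 0.707 × 16 = 11.31 mm; A_we = 11.31 × 360 = 4072 mm².
Directional factor: 1.0 + 0.5 sin^1.5(90°) = 1.5.
F_nw = 0.6 × 620 × 1.5 = 558 MPa.
φR_n = 0.75 × 558 × 4072 × 10⁻³ = 1704 kN.

φR_n ≈ 1700 kN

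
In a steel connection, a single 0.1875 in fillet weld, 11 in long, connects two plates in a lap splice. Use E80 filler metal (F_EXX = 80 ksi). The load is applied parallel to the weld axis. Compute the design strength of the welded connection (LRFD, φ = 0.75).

φR_n ≈ 52.5 kip

Effective throat t_e = 0.707 × 0.1875 = 0.1326 in.
Total length L = 11 in; A_we = 0.1326 × 11 = 1.458 in².
F_nw = 0.6 F_EXX = 0.6 × 80 = 48 ksi.
φR_n = 0.75 × 48 × 1.458 = 52.49 kip.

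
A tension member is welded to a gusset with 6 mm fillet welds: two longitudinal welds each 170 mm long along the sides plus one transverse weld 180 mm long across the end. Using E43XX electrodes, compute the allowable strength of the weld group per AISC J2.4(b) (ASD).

E43XX → F_EXX = 430 MPa.
t_e = 0.707 × 6 = 4.242 mm.
R_nwl = 0.6 × 430 × 4.242 × 340 × 10⁻³ = 372.1 kN (longitudinal, 2 welds).
R_nwt = 0.6 × 430 × 4.242 × 180 × 10⁻³ = 197 kN (transverse, base value).
(i) R_nwl + R_nwt = 569.1 kN; (ii) 0.85 R_nwl + 1.5 R_nwt = 611.8 kN.
R_n = max = 611.8 kN [governs: (ii)]; R_n/Ω = 305.9 kN.

R_n/Ω ≈ 306 kN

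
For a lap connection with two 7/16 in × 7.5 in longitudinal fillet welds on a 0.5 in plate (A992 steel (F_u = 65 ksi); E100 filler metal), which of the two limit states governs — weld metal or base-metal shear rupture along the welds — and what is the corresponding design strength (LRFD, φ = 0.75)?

φR_n ≈ 209 kip (weld metal governs)

E100XX → F_EXX = 100 ksi.
t_e = 0.707 × 0.4375 = 0.3093 in; L = 15 in.
Weld metal: φR_n = 0.75 × 0.6 × 100 × 0.3093 × 15 = 208.8 kip.
Base metal (shear rupture): φR_n = 0.75 × 0.6 × 65 × 0.5 × 15 = 219.4 kip.
Governing: weld metal.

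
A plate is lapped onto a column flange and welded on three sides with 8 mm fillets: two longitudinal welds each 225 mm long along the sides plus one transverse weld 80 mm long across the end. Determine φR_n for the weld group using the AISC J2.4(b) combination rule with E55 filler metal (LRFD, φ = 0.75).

E55XX → F_EXX = 550 MPa.
t_e = 0.707 × 8 = 5.656 mm.
R_nwl = 0.6 × 550 × 5.656 × 450 × 10⁻³ = 839.9 kN (longitudinal, 2 welds).
R_nwt = 0.6 × 550 × 5.656 × 80 × 10⁻³ = 149.3 kN (transverse, base value).
(i) R_nwl + R_nwt = 989.2 kN; (ii) 0.85 R_nwl + 1.5 R_nwt = 937.9 kN.
R_n = max = 989.2 kN [governs: (i)]; φR_n = 741.9 kN.

φR_n ≈ 742 kN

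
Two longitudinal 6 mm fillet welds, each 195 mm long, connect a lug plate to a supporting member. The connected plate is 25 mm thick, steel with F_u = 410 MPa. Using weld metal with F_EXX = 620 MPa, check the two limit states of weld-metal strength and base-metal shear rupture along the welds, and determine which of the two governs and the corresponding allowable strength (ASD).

t_e = 0.707 × 6 = 4.242 mm; L = 390 mm.
Weld metal: R_n/Ω = (1/2.0) × 0.6 × 620 × 4.242 × 390 × 10⁻³ = 307.7 kN.
Base metal (shear rupture): R_n/Ω = (1/2.0) × 0.6 × 410 × 25 × 390 × 10⁻³ = 1199 kN.
Governing: weld metal.

R_n/Ω ≈ 308 kN (weld metal governs)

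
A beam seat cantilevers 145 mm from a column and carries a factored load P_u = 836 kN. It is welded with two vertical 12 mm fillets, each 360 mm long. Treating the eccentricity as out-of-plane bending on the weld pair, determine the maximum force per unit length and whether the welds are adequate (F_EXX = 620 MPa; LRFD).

f_max ≈ 3040 N/mm; NOT adequate

L_w = 2 × 360 = 720 mm; section modulus (unit throat) S = 2 × L²/6 = 43200 mm².
Direct shear f_v = P/L_w = 836×10³/720 = 1161 N/mm.
Moment M = P × e = 836×10³ × 145 = 121220000 N·mm; bending f_b = M/S = 2806 N/mm.
f_max = √(f_v² + f_b²) = √(1161² + 2806²) = 3037 N/mm.
φr_n = 0.75 × 0.6 × 620 × (0.707 × 12) = 2367 N/mm → NOT adequate.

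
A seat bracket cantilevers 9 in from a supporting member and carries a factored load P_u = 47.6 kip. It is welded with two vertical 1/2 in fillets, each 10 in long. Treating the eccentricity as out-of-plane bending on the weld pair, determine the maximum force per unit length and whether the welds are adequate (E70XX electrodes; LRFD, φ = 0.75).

E70XX → F_EXX = 70 ksi.
L_w = 2 × 10 = 20 in; section modulus (unit throat) S = 2 × L²/6 = 33.33 in².
Direct shear f_v = P/L_w = 47.6/20 = 2.38 kip/in.
Moment M = P × e = 47.6 × 9 = 428.4 kip·in; bending f_b = M/S = 12.85 kip/in.
f_max = √(f_v² + f_b²) = √(2.38² + 12.85²) = 13.07 kip/in.
φr_n = 0.75 × 0.6 × 70 × (0.707 × 0.5) = 11.14 kip/in → NOT adequate.

f_max ≈ 13.1 kip/in; NOT adequate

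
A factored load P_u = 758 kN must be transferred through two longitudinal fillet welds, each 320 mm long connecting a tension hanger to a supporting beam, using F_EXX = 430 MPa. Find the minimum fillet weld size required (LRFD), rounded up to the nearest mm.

Total weld length L = 640 mm.
Required throat t_e = P_u / (φ × 0.6 F_EXX × L) = 758 / (0.75 × 0.6 × 430 × 640 × 10⁻³) = 6.121 mm.
Required leg w = t_e / 0.707 = 8.657 mm → use 9 mm.

w = 9 mm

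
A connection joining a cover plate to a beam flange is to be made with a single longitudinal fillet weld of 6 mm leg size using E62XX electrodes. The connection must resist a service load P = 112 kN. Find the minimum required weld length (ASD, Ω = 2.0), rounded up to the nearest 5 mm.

E62XX → F_EXX = 620 MPa.
Throat t_e = 0.707 × 6 = 4.242 mm.
r_n/Ω = (0.6 × 620 × 4.242) / 2.0 = 789 N/mm = 0.789 kN/mm.
L_req = P / (r_n/Ω) = 112 / 0.789 = 141.9 mm total.
Round up → use L = 145 mm.

L = 145 mm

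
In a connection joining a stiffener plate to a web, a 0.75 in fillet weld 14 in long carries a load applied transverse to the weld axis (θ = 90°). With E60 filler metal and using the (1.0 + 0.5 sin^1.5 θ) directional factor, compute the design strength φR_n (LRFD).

E60XX → F_EXX = 60 ksi.
t_e = 0.707 × 0.75 = 0.5302 in; A_we = 0.5302 × 14 = 7.423 in².
Directional factor: 1.0 + 0.5 sin^1.5(90°) = 1.5.
F_nw = 0.6 × 60 × 1.5 = 54 ksi.
φR_n = 0.75 × 54 × 7.423 = 300.7 kip.

φR_n ≈ 301 kip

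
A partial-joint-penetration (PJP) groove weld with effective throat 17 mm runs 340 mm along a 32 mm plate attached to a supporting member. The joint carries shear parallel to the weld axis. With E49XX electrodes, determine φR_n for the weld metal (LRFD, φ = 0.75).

φR_n ≈ 1270 kN

E49XX → F_EXX = 490 MPa.
Effective throat (given) t_e = 17 mm.
A_we = 17 × 340 = 5780 mm².
F_nw = 0.6 F_EXX = 294 MPa.
φR_n = 0.75 × 294 × 5780 × 10⁻³ = 1274 kN.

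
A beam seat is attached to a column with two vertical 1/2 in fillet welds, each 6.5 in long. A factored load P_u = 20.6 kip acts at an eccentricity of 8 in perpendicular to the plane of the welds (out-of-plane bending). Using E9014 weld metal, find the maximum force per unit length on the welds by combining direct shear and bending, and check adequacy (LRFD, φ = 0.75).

E90XX → F_EXX = 90 ksi.
L_w = 2 × 6.5 = 13 in; section modulus (unit throat) S = 2 × L²/6 = 14.08 in².
Direct shear f_v = P/L_w = 20.6/13 = 1.585 kip/in.
Moment M = P × e = 20.6 × 8 = 164.8 kip·in; bending f_b = M/S = 11.7 kip/in.
f_max = √(f_v² + f_b²) = √(1.585² + 11.7²) = 11.81 kip/in.
φr_n = 0.75 × 0.6 × 90 × (0.707 × 0.5) = 14.32 kip/in → adequate.

f_max ≈ 11.8 kip/in; adequate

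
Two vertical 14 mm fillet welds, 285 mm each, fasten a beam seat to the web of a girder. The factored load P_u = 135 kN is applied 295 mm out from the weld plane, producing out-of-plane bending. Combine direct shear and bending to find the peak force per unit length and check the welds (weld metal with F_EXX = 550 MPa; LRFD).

L_w = 2 × 285 = 570 mm; section modulus (unit throat) S = 2 × L²/6 = 27080 mm².
Direct shear f_v = P/L_w = 135×10³/570 = 236.8 N/mm.
Moment M = P × e = 135×10³ × 295 = 39825000 N·mm; bending f_b = M/S = 1471 N/mm.
f_max = √(f_v² + f_b²) = √(236.8² + 1471²) = 1490 N/mm.
φr_n = 0.75 × 0.6 × 550 × (0.707 × 14) = 2450 N/mm → adequate.

f_max ≈ 1490 N/mm; adequate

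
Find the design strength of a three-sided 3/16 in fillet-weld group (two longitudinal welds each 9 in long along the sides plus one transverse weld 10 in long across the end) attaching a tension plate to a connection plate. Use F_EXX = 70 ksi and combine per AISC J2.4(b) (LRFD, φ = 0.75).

φR_n ≈ 127 kip

t_e = 0.707 × 0.1875 = 0.1326 in.
R_nwl = 0.6 × 70 × 0.1326 × 18 = 100.2 kip (longitudinal, 2 welds).
R_nwt = 0.6 × 70 × 0.1326 × 10 = 55.68 kip (transverse, base value).
(i) R_nwl + R_nwt = 155.9 kip; (ii) 0.85 R_nwl + 1.5 R_nwt = 168.7 kip.
R_n = max = 168.7 kip [governs: (ii)]; φR_n = 126.5 kip.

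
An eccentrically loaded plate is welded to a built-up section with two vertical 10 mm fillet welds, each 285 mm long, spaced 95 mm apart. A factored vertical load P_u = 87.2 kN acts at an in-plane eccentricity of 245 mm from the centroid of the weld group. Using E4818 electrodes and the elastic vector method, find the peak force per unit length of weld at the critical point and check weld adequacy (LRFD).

f_max ≈ 688 N/mm; adequate

E48XX → F_EXX = 480 MPa.
Total weld length L_w = 570 mm. Treat welds as unit-width lines.
Polar moment about centroid: J = 2[d³/12 + d(b/2)²] = 2[285³/12 + 285×47.5²] = 5144000 mm³.
Direct shear f_v = P/L_w = 87.2×10³ / 570 = 153 N/mm (vertical).
Torsion M = P·e = 87.2×10³ × 245 = 21364000 N·mm.
Critical point at (x, y) = (47.5, 142.5) from centroid. f_tx = M·y/J = 591.8 N/mm; f_ty = M·x/J = 197.3 N/mm.
Resultant f_max = √[f_tx² + (f_v + f_ty)²] = √[591.8² + (153 + 197.3)²] = 687.7 N/mm.
Capacity per unit length: φr_n = 0.75 × 0.6 × 480 × (0.707 × 10) = 1527 N/mm.
687.7 ≤ 1527 → adequate.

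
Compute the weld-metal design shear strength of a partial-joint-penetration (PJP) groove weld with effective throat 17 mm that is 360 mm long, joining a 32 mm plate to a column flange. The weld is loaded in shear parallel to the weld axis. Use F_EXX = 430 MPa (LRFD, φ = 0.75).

φR_n ≈ 1180 kN

Effective throat (given) t_e = 17 mm.
A_we = 17 × 360 = 6120 mm².
F_nw = 0.6 F_EXX = 258 MPa.
φR_n = 0.75 × 258 × 6120 × 10⁻³ = 1184 kN.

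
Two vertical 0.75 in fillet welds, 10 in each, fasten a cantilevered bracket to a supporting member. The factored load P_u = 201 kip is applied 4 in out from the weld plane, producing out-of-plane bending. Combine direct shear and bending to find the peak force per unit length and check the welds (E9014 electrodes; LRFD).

f_max ≈ 26.1 kip/in; NOT adequate

E90XX → F_EXX = 90 ksi.
L_w = 2 × 10 = 20 in; section modulus (unit throat) S = 2 × L²/6 = 33.33 in².
Direct shear f_v = P/L_w = 201/20 = 10.05 kip/in.
Moment M = P × e = 201 × 4 = 804 kip·in; bending f_b = M/S = 24.12 kip/in.
f_max = √(f_v² + f_b²) = √(10.05² + 24.12²) = 26.13 kip/in.
φr_n = 0.75 × 0.6 × 90 × (0.707 × 0.75) = 21.48 kip/in → NOT adequate.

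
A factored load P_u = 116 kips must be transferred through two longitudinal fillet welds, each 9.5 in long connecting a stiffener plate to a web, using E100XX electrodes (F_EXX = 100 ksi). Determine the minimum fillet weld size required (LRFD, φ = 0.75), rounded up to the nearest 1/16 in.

Total weld length L = 19 in.
Required throat t_e = P_u / (φ × 0.6 F_EXX × L) = 116 / (0.75 × 0.6 × 100 × 19) = 0.1357 in.
Required leg w = t_e / 0.707 = 0.1919 in → use 1/4 in.

w = 1/4 in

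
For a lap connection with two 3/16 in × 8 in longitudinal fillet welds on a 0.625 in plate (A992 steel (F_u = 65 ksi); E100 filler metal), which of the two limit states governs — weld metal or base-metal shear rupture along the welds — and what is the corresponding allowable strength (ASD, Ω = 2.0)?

E100XX → F_EXX = 100 ksi.
t_e = 0.707 × 0.1875 = 0.1326 in; L = 16 in.
Weld metal: R_n/Ω = (1/2.0) × 0.6 × 100 × 0.1326 × 16 = 63.63 kips.
Base metal (shear rupture): R_n/Ω = (1/2.0) × 0.6 × 65 × 0.625 × 16 = 195 kips.
Governing: weld metal.

R_n/Ω ≈ 63.6 kips (weld metal governs)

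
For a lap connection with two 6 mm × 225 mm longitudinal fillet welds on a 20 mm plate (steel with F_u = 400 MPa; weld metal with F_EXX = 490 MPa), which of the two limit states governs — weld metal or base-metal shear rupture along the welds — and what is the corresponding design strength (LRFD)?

φR_n ≈ 421 kN (weld metal governs)

t_e = 0.707 × 6 = 4.242 mm; L = 450 mm.
Weld metal: φR_n = 0.75 × 0.6 × 490 × 4.242 × 450 × 10⁻³ = 420.9 kN.
Base metal (shear rupture): φR_n = 0.75 × 0.6 × 400 × 20 × 450 × 10⁻³ = 1620 kN.
Governing: weld metal.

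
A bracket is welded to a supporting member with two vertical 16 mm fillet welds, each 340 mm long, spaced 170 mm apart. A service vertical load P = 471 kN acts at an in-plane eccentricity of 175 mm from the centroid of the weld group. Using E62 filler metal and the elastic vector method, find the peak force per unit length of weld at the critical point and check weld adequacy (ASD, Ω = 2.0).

E62XX → F_EXX = 620 MPa.
Total weld length L_w = 680 mm. Treat welds as unit-width lines.
Polar moment about centroid: J = 2[d³/12 + d(b/2)²] = 2[340³/12 + 340×85²] = 11460000 mm³.
Direct shear f_v = P/L_w = 471×10³ / 680 = 692.6 N/mm (vertical).
Torsion M = P·e = 471×10³ × 175 = 82425000 N·mm.
Critical point at (x, y) = (85, 170) from centroid. f_tx = M·y/J = 1222 N/mm; f_ty = M·x/J = 611.2 N/mm.
Resultant f_max = √[f_tx² + (f_v + f_ty)²] = √[1222² + (692.6 + 611.2)²] = 1787 N/mm.
Capacity per unit length: r_n/Ω = (1/2.0) × 0.6 × 620 × (0.707 × 16) = 2104 N/mm.
1787 ≤ 2104 → adequate.

f_max ≈ 1790 N/mm; adequate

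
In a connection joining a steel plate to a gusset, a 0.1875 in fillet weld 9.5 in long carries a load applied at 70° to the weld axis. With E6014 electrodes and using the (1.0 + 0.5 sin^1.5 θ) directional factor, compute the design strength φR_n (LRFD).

E60XX → F_EXX = 60 ksi.
t_e = 0.707 × 0.1875 = 0.1326 in; A_we = 0.1326 × 9.5 = 1.259 in².
Directional factor: 1.0 + 0.5 sin^1.5(70°) = 1.455.
F_nw = 0.6 × 60 × 1.455 = 52.4 ksi.
φR_n = 0.75 × 52.4 × 1.259 = 49.49 kip.

φR_n ≈ 49.5 kip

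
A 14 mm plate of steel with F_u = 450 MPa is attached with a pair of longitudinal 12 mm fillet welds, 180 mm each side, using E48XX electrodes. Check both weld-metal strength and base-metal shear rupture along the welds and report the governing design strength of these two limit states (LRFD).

E48XX → F_EXX = 480 MPa.
t_e = 0.707 × 12 = 8.484 mm; L = 360 mm.
Weld metal: φR_n = 0.75 × 0.6 × 480 × 8.484 × 360 × 10⁻³ = 659.7 kN.
Base metal (shear rupture): φR_n = 0.75 × 0.6 × 450 × 14 × 360 × 10⁻³ = 1021 kN.
Governing: weld metal.

φR_n ≈ 660 kN (weld metal governs)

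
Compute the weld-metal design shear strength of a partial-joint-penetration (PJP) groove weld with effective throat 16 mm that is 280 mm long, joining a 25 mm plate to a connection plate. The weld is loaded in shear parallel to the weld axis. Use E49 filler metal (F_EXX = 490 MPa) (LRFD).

Effective throat (given) t_e = 16 mm.
A_we = 16 × 280 = 4480 mm².
F_nw = 0.6 F_EXX = 294 MPa.
φR_n = 0.75 × 294 × 4480 × 10⁻³ = 987.8 kN.

φR_n ≈ 988 kN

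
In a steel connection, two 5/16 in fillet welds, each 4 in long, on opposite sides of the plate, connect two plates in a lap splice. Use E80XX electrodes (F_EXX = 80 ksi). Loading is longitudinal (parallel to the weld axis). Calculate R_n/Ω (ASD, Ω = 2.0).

Effective throat t_e = 0.707 × 0.3125 = 0.2209 in.
Total length L = 8 in; A_we = 0.2209 × 8 = 1.767 in².
F_nw = 0.6 F_EXX = 0.6 × 80 = 48 ksi.
R_n = 48 × 1.767 = 84.84 kips; R_n/Ω = 84.84/2.0 = 42.42 kips.

R_n/Ω ≈ 42.4 kips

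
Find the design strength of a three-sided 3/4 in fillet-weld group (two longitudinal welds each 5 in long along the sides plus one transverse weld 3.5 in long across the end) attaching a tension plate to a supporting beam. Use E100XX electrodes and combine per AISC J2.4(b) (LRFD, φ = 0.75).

φR_n ≈ 328 kip

E100XX → F_EXX = 100 ksi.
t_e = 0.707 × 0.75 = 0.5302 in.
R_nwl = 0.6 × 100 × 0.5302 × 10 = 318.2 kip (longitudinal, 2 welds).
R_nwt = 0.6 × 100 × 0.5302 × 3.5 = 111.4 kip (transverse, base value).
(i) R_nwl + R_nwt = 429.5 kip; (ii) 0.85 R_nwl + 1.5 R_nwt = 437.5 kip.
R_n = max = 437.5 kip [governs: (ii)]; φR_n = 328.1 kip.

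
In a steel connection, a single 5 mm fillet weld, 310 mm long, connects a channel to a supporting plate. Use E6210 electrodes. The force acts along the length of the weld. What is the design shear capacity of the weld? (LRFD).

E62XX → F_EXX = 620 MPa.
Effective throat t_e = 0.707 × 5 = 3.535 mm.
Total length L = 310 mm; A_we = 3.535 × 310 = 1096 mm².
F_nw = 0.6 F_EXX = 0.6 × 620 = 372 MPa.
φR_n = 0.75 × 372 × 1096 × 10⁻³ = 305.7 kN.

φR_n ≈ 306 kN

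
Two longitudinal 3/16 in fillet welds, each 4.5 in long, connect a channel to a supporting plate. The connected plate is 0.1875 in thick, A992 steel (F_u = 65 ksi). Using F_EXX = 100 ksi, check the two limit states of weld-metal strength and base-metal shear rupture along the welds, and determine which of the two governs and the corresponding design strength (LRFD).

φR_n ≈ 49.4 kip (base-metal shear rupture governs)

t_e = 0.707 × 0.1875 = 0.1326 in; L = 9 in.
Weld metal: φR_n = 0.75 × 0.6 × 100 × 0.1326 × 9 = 53.69 kip.
Base metal (shear rupture): φR_n = 0.75 × 0.6 × 65 × 0.1875 × 9 = 49.36 kip.
Governing: base-metal shear rupture.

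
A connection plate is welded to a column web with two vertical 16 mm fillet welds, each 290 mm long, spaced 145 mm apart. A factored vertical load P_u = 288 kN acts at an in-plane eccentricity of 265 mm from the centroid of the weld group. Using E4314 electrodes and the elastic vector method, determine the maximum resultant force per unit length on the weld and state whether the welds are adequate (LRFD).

f_max ≈ 2010 N/mm; adequate

E43XX → F_EXX = 430 MPa.
Total weld length L_w = 580 mm. Treat welds as unit-width lines.
Polar moment about centroid: J = 2[d³/12 + d(b/2)²] = 2[290³/12 + 290×72.5²] = 7113000 mm³.
Direct shear f_v = P/L_w = 288×10³ / 580 = 496.6 N/mm (vertical).
Torsion M = P·e = 288×10³ × 265 = 76320000 N·mm.
Critical point at (x, y) = (72.5, 145) from centroid. f_tx = M·y/J = 1556 N/mm; f_ty = M·x/J = 777.8 N/mm.
Resultant f_max = √[f_tx² + (f_v + f_ty)²] = √[1556² + (496.6 + 777.8)²] = 2011 N/mm.
Capacity per unit length: φr_n = 0.75 × 0.6 × 430 × (0.707 × 16) = 2189 N/mm.
2011 ≤ 2189 → adequate.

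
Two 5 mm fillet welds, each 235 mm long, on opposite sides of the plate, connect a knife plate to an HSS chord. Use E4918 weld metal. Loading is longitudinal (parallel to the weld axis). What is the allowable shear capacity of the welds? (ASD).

E49XX → F_EXX = 490 MPa.
Effective throat t_e = 0.707 × 5 = 3.535 mm.
Total length L = 470 mm; A_we = 3.535 × 470 = 1661 mm².
F_nw = 0.6 F_EXX = 0.6 × 490 = 294 MPa.
R_n = 294 × 1661 × 10⁻³ = 488.5 kN; R_n/Ω = 488.5/2.0 = 244.2 kN.

R_n/Ω ≈ 244 kN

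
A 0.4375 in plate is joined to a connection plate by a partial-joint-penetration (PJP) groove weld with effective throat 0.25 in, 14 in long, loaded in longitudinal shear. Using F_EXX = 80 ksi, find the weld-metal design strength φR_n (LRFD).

Effective throat (given) t_e = 0.25 in.
A_we = 0.25 × 14 = 3.5 in².
F_nw = 0.6 F_EXX = 48 ksi.
φR_n = 0.75 × 48 × 3.5 = 126 kip.

φR_n ≈ 126 kip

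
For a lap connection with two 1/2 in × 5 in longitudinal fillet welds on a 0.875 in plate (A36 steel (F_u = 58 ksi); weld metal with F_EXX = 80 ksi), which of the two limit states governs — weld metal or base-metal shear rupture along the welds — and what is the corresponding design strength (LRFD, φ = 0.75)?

φR_n ≈ 127 kip (weld metal governs)

t_e = 0.707 × 0.5 = 0.3535 in; L = 10 in.
Weld metal: φR_n = 0.75 × 0.6 × 80 × 0.3535 × 10 = 127.3 kip.
Base metal (shear rupture): φR_n = 0.75 × 0.6 × 58 × 0.875 × 10 = 228.4 kip.
Governing: weld metal.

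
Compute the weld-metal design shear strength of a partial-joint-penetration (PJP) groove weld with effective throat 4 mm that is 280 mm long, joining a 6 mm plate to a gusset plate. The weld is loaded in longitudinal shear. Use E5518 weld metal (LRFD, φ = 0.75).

E55XX → F_EXX = 550 MPa.
Effective throat (given) t_e = 4 mm.
A_we = 4 × 280 = 1120 mm².
F_nw = 0.6 F_EXX = 330 MPa.
φR_n = 0.75 × 330 × 1120 × 10⁻³ = 277.2 kN.

φR_n ≈ 277 kN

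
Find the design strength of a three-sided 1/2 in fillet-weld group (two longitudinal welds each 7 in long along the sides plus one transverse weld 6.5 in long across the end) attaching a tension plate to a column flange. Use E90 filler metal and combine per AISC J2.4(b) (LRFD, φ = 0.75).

E90XX → F_EXX = 90 ksi.
t_e = 0.707 × 0.5 = 0.3535 in.
R_nwl = 0.6 × 90 × 0.3535 × 14 = 267.2 kip (longitudinal, 2 welds).
R_nwt = 0.6 × 90 × 0.3535 × 6.5 = 124.1 kip (transverse, base value).
(i) R_nwl + R_nwt = 391.3 kip; (ii) 0.85 R_nwl + 1.5 R_nwt = 413.3 kip.
R_n = max = 413.3 kip [governs: (ii)]; φR_n = 310 kip.

φR_n ≈ 310 kip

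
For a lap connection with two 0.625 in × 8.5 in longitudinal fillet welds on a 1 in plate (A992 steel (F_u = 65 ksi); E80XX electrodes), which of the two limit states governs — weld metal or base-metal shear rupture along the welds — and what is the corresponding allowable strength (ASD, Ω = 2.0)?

E80XX → F_EXX = 80 ksi.
t_e = 0.707 × 0.625 = 0.4419 in; L = 17 in.
Weld metal: R_n/Ω = (1/2.0) × 0.6 × 80 × 0.4419 × 17 = 180.3 kips.
Base metal (shear rupture): R_n/Ω = (1/2.0) × 0.6 × 65 × 1 × 17 = 331.5 kips.
Governing: weld metal.

R_n/Ω ≈ 180 kips (weld metal governs)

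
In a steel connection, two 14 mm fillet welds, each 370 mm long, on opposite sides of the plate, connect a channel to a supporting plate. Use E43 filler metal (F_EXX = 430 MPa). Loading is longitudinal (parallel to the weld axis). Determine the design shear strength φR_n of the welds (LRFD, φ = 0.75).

Effective throat t_e = 0.707 × 14 = 9.898 mm.
Total length L = 740 mm; A_we = 9.898 × 740 = 7325 mm².
F_nw = 0.6 F_EXX = 0.6 × 430 = 258 MPa.
φR_n = 0.75 × 258 × 7325 × 10⁻³ = 1417 kN.

φR_n ≈ 1420 kN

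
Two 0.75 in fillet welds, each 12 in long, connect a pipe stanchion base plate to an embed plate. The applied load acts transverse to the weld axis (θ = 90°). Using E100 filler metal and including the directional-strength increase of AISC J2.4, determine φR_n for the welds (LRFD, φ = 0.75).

φR_n ≈ 859 kips

E100XX → F_EXX = 100 ksi.
t_e = 0.707 × 0.75 = 0.5302 in; A_we = 0.5302 × 24 = 12.73 in².
Directional factor: 1.0 + 0.5 sin^1.5(90°) = 1.5.
F_nw = 0.6 × 100 × 1.5 = 90 ksi.
φR_n = 0.75 × 90 × 12.73 = 859 kips.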